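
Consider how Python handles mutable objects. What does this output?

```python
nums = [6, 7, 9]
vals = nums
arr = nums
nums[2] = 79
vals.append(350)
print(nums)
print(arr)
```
[6, 7, 79, 350]
[6, 7, 79, 350]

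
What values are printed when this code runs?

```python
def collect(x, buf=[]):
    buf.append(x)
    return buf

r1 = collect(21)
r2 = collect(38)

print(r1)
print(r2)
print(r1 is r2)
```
[21, 38]
[21, 38]
True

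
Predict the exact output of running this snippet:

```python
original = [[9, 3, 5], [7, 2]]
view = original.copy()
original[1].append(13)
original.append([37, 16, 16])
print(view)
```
[[9, 3, 5], [7, 2, 13]]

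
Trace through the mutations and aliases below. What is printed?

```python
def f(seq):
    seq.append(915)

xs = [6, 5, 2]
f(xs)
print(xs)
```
[6, 5, 2, 915]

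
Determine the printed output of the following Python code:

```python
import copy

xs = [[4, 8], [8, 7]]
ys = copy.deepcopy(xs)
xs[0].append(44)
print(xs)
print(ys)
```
[[4, 8, 44], [8, 7]]
[[4, 8], [8, 7]]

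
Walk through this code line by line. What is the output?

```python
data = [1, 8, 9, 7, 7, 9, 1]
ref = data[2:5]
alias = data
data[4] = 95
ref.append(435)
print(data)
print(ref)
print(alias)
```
[1, 8, 9, 7, 95, 9, 1]
[9, 7, 7, 435]
[1, 8, 9, 7, 95, 9, 1]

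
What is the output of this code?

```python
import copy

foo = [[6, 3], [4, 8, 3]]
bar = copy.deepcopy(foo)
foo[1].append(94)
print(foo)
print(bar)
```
[[6, 3], [4, 8, 3, 94]]
[[6, 3], [4, 8, 3]]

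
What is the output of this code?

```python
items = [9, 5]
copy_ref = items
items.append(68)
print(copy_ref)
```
[9, 5, 68]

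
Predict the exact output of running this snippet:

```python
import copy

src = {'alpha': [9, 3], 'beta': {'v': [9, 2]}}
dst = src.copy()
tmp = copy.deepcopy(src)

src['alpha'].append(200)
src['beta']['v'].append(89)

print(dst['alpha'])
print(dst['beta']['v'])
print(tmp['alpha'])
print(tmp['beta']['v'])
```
[9, 3, 200]
[9, 2, 89]
[9, 3]
[9, 2]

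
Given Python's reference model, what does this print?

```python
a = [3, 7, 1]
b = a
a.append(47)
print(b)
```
[3, 7, 1, 47]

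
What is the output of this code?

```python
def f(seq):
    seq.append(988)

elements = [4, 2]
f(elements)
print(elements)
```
[4, 2, 988]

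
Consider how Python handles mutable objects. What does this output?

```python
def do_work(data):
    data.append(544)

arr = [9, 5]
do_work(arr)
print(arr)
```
[9, 5, 544]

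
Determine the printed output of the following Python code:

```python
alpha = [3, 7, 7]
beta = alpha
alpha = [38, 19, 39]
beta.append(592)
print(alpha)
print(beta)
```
[38, 19, 39]
[3, 7, 7, 592]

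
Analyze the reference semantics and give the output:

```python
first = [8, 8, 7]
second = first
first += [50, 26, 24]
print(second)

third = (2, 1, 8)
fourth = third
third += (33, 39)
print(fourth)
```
[8, 8, 7, 50, 26, 24]
(2, 1, 8)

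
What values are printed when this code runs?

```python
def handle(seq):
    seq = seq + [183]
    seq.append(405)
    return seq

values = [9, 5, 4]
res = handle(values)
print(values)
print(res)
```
[9, 5, 4]
[9, 5, 4, 183, 405]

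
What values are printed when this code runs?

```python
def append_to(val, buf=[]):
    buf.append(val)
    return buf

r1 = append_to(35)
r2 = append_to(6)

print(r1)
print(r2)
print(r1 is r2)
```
[35, 6]
[35, 6]
True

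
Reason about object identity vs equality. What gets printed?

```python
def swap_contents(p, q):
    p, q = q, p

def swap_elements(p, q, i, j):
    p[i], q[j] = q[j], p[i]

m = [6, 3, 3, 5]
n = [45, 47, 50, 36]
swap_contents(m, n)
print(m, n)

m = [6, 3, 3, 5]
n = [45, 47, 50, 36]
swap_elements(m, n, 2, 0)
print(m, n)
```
[6, 3, 3, 5] [45, 47, 50, 36]
[6, 3, 45, 5] [3, 47, 50, 36]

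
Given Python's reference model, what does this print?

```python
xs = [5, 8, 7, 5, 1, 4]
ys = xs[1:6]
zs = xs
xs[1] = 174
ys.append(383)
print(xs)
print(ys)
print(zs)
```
[5, 174, 7, 5, 1, 4]
[8, 7, 5, 1, 4, 383]
[5, 174, 7, 5, 1, 4]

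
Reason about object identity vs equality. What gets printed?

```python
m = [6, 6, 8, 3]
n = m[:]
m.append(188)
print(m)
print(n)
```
[6, 6, 8, 3, 188]
[6, 6, 8, 3]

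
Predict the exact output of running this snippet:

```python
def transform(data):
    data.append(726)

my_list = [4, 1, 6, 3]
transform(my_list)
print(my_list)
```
[4, 1, 6, 3, 726]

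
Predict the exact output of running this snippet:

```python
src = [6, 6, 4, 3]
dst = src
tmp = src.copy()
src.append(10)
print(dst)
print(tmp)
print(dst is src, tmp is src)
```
[6, 6, 4, 3, 10]
[6, 6, 4, 3]
True False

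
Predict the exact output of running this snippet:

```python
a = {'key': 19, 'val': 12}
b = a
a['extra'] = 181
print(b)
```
{'key': 19, 'val': 12, 'extra': 181}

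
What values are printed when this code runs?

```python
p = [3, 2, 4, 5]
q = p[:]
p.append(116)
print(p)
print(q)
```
[3, 2, 4, 5, 116]
[3, 2, 4, 5]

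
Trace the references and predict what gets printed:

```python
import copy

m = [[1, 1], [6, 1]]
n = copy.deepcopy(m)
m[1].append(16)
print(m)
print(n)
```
[[1, 1], [6, 1, 16]]
[[1, 1], [6, 1]]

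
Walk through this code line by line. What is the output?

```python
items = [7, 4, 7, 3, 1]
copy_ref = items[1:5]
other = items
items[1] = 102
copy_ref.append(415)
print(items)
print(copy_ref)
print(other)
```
[7, 102, 7, 3, 1]
[4, 7, 3, 1, 415]
[7, 102, 7, 3, 1]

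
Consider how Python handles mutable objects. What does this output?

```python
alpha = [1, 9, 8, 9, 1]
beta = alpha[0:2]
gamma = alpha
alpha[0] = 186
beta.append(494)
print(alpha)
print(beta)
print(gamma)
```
[186, 9, 8, 9, 1]
[1, 9, 494]
[186, 9, 8, 9, 1]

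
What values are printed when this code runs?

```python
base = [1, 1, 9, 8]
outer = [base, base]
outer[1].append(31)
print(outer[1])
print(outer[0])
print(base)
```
[1, 1, 9, 8, 31]
[1, 1, 9, 8, 31]
[1, 1, 9, 8, 31]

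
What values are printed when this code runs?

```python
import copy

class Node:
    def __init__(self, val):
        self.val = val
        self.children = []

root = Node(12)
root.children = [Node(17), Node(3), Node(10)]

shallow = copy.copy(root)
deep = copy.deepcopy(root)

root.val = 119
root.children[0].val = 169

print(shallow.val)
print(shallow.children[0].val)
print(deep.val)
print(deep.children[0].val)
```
12
169
12
17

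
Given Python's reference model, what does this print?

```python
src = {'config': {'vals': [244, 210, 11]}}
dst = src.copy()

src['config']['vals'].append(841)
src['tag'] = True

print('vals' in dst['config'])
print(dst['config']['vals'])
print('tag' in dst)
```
True
[244, 210, 11, 841]
False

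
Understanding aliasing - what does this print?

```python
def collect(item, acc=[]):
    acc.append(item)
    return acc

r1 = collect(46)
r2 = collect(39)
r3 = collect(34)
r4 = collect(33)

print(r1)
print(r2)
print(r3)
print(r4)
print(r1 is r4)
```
[46, 39, 34, 33]
[46, 39, 34, 33]
[46, 39, 34, 33]
[46, 39, 34, 33]
True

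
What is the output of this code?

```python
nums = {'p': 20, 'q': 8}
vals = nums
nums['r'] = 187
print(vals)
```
{'p': 20, 'q': 8, 'r': 187}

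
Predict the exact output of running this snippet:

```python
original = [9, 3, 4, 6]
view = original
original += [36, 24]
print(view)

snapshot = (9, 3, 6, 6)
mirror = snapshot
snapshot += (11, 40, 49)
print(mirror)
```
[9, 3, 4, 6, 36, 24]
(9, 3, 6, 6)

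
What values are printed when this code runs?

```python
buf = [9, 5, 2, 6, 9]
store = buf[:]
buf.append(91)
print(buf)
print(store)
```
[9, 5, 2, 6, 9, 91]
[9, 5, 2, 6, 9]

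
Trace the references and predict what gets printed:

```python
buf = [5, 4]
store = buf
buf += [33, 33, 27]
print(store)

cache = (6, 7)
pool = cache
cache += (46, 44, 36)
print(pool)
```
[5, 4, 33, 33, 27]
(6, 7)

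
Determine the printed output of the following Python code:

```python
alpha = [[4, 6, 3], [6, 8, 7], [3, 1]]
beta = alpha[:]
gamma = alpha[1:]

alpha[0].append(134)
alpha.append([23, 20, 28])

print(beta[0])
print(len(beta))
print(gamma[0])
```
[4, 6, 3, 134]
3
[6, 8, 7]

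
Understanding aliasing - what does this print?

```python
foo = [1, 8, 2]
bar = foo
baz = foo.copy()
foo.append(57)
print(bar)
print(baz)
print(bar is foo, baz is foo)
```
[1, 8, 2, 57]
[1, 8, 2]
True False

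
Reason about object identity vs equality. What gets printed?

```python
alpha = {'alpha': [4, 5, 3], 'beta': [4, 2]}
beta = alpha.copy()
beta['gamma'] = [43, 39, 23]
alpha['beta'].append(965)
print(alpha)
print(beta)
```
{'alpha': [4, 5, 3], 'beta': [4, 2, 965]}
{'alpha': [4, 5, 3], 'beta': [4, 2, 965], 'gamma': [43, 39, 23]}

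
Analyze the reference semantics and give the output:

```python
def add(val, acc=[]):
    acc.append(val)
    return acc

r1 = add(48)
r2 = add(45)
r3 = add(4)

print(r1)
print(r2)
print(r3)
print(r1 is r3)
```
[48, 45, 4]
[48, 45, 4]
[48, 45, 4]
True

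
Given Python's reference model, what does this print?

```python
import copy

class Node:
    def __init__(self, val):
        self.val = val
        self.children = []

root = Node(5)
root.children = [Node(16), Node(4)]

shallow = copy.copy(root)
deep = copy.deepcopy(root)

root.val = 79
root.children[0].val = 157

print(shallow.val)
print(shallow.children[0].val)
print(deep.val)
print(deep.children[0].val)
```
5
157
5
16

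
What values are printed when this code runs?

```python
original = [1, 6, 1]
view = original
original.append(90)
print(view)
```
[1, 6, 1, 90]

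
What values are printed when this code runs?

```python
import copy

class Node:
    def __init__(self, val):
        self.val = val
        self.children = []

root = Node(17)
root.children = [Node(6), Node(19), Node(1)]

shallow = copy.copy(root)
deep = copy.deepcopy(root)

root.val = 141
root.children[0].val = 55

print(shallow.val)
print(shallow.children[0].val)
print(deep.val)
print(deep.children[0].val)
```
17
55
17
6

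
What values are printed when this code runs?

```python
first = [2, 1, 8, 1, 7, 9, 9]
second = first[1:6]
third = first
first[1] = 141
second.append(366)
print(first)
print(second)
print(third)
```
[2, 141, 8, 1, 7, 9, 9]
[1, 8, 1, 7, 9, 366]
[2, 141, 8, 1, 7, 9, 9]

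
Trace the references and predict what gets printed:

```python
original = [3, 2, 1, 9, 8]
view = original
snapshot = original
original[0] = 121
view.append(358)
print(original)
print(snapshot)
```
[121, 2, 1, 9, 8, 358]
[121, 2, 1, 9, 8, 358]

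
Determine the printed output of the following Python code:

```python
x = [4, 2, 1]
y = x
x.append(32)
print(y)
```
[4, 2, 1, 32]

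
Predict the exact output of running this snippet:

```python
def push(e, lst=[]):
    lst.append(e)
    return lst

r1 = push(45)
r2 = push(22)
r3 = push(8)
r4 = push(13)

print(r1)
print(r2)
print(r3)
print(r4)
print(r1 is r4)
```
[45, 22, 8, 13]
[45, 22, 8, 13]
[45, 22, 8, 13]
[45, 22, 8, 13]
True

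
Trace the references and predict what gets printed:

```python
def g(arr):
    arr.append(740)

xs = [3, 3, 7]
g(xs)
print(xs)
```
[3, 3, 7, 740]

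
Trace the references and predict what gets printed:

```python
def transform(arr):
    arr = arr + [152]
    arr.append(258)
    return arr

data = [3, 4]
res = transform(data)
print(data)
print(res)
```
[3, 4]
[3, 4, 152, 258]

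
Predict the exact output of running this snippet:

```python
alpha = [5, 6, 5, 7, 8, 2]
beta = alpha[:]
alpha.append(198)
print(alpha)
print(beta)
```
[5, 6, 5, 7, 8, 2, 198]
[5, 6, 5, 7, 8, 2]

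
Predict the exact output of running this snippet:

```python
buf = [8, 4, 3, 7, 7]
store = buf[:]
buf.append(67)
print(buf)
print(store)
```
[8, 4, 3, 7, 7, 67]
[8, 4, 3, 7, 7]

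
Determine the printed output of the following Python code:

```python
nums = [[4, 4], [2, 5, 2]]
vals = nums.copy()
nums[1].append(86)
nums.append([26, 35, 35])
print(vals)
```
[[4, 4], [2, 5, 2, 86]]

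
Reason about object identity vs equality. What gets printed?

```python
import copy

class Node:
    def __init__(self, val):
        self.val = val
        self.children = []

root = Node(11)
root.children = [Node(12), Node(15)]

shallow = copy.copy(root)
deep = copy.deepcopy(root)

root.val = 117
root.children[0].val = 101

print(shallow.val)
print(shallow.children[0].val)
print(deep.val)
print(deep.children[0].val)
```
11
101
11
12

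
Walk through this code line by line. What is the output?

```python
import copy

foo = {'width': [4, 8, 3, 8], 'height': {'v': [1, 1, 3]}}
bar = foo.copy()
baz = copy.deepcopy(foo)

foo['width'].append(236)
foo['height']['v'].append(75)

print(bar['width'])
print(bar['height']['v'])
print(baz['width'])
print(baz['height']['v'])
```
[4, 8, 3, 8, 236]
[1, 1, 3, 75]
[4, 8, 3, 8]
[1, 1, 3]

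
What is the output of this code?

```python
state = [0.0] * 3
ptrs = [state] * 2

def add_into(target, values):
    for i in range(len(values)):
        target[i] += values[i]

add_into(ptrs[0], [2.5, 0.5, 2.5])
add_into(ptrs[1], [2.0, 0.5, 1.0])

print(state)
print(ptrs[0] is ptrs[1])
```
[4.5, 1.0, 3.5]
True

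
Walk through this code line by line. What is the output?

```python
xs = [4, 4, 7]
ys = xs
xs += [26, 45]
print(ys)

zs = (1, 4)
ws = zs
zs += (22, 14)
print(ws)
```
[4, 4, 7, 26, 45]
(1, 4)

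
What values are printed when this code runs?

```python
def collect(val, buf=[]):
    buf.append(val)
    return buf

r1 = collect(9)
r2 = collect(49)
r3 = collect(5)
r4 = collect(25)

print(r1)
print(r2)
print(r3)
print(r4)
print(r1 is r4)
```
[9, 49, 5, 25]
[9, 49, 5, 25]
[9, 49, 5, 25]
[9, 49, 5, 25]
True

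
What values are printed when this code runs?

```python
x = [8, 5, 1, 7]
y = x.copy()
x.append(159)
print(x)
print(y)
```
[8, 5, 1, 7, 159]
[8, 5, 1, 7]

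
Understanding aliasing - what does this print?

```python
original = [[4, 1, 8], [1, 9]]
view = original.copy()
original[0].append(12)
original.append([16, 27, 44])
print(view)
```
[[4, 1, 8, 12], [1, 9]]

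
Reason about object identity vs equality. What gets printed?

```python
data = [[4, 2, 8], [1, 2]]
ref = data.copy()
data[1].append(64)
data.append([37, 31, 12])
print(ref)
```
[[4, 2, 8], [1, 2, 64]]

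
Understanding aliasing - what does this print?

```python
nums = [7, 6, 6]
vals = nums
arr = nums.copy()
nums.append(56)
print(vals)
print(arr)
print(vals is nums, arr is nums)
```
[7, 6, 6, 56]
[7, 6, 6]
True False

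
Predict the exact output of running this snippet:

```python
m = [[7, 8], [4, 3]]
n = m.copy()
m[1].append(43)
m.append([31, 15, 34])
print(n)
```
[[7, 8], [4, 3, 43]]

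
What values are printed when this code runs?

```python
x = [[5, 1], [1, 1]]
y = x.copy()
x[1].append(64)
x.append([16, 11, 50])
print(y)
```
[[5, 1], [1, 1, 64]]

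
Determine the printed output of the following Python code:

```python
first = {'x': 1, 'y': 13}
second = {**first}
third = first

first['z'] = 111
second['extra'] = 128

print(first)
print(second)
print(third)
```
{'x': 1, 'y': 13, 'z': 111}
{'x': 1, 'y': 13, 'extra': 128}
{'x': 1, 'y': 13, 'z': 111}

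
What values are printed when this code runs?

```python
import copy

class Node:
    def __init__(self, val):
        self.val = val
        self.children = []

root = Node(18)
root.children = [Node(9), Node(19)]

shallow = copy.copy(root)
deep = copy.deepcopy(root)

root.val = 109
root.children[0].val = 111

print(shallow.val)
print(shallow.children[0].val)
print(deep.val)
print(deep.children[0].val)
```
18
111
18
9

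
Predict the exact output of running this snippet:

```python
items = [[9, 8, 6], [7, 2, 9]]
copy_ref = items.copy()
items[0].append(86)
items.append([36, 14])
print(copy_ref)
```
[[9, 8, 6, 86], [7, 2, 9]]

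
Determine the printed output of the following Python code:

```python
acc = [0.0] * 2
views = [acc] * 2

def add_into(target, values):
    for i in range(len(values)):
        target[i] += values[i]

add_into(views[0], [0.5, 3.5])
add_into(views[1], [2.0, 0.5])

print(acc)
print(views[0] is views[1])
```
[2.5, 4.0]
True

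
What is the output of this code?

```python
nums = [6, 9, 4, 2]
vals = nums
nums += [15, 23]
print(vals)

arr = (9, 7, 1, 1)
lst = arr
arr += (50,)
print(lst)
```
[6, 9, 4, 2, 15, 23]
(9, 7, 1, 1)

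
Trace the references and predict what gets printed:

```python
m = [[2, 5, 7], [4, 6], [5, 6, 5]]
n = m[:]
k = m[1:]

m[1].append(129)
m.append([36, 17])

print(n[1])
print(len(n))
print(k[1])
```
[4, 6, 129]
3
[5, 6, 5]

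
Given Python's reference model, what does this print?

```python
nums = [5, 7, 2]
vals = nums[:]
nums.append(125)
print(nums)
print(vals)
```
[5, 7, 2, 125]
[5, 7, 2]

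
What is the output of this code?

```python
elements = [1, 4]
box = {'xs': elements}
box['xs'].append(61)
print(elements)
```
[1, 4, 61]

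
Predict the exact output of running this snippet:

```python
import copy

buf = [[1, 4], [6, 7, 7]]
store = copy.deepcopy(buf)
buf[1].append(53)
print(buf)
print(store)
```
[[1, 4], [6, 7, 7, 53]]
[[1, 4], [6, 7, 7]]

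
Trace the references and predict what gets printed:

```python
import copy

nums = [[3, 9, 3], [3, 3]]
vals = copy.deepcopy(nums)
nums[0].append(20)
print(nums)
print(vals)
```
[[3, 9, 3, 20], [3, 3]]
[[3, 9, 3], [3, 3]]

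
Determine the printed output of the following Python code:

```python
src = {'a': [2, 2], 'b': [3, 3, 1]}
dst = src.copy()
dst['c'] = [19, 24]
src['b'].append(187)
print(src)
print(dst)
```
{'a': [2, 2], 'b': [3, 3, 1, 187]}
{'a': [2, 2], 'b': [3, 3, 1, 187], 'c': [19, 24]}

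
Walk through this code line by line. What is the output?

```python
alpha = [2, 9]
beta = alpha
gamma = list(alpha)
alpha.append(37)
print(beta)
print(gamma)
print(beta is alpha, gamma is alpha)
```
[2, 9, 37]
[2, 9]
True False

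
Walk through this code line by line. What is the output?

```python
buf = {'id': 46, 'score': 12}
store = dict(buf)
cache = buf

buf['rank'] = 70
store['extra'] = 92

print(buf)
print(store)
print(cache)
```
{'id': 46, 'score': 12, 'rank': 70}
{'id': 46, 'score': 12, 'extra': 92}
{'id': 46, 'score': 12, 'rank': 70}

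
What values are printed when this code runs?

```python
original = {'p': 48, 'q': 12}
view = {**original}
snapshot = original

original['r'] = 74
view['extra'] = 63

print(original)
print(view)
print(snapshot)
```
{'p': 48, 'q': 12, 'r': 74}
{'p': 48, 'q': 12, 'extra': 63}
{'p': 48, 'q': 12, 'r': 74}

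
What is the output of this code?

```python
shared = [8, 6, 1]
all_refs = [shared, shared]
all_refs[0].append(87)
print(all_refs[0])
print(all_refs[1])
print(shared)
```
[8, 6, 1, 87]
[8, 6, 1, 87]
[8, 6, 1, 87]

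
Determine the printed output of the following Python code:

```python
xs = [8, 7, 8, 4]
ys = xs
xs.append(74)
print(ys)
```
[8, 7, 8, 4, 74]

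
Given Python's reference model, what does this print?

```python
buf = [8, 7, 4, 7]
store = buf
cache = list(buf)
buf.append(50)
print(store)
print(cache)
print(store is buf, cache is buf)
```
[8, 7, 4, 7, 50]
[8, 7, 4, 7]
True False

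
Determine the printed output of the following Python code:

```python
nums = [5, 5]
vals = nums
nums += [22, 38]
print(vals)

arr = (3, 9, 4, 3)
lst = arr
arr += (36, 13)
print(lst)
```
[5, 5, 22, 38]
(3, 9, 4, 3)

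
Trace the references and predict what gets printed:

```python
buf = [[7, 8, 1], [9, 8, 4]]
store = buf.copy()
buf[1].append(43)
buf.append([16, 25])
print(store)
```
[[7, 8, 1], [9, 8, 4, 43]]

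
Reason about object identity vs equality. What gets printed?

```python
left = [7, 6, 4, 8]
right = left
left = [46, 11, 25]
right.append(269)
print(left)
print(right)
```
[46, 11, 25]
[7, 6, 4, 8, 269]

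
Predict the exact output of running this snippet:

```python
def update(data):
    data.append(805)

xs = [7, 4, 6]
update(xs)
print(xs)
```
[7, 4, 6, 805]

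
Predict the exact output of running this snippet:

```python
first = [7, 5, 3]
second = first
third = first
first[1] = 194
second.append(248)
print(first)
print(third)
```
[7, 194, 3, 248]
[7, 194, 3, 248]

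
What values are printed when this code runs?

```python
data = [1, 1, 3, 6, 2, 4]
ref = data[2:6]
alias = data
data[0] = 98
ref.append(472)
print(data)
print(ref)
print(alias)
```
[98, 1, 3, 6, 2, 4]
[3, 6, 2, 4, 472]
[98, 1, 3, 6, 2, 4]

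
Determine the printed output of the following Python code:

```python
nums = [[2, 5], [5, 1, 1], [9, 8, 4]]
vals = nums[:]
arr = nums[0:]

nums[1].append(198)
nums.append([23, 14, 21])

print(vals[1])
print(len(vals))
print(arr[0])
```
[5, 1, 1, 198]
3
[2, 5]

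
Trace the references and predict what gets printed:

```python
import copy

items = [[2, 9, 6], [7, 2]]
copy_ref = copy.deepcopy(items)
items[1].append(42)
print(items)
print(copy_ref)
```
[[2, 9, 6], [7, 2, 42]]
[[2, 9, 6], [7, 2]]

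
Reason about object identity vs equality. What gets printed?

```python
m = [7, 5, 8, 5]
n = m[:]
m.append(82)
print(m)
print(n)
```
[7, 5, 8, 5, 82]
[7, 5, 8, 5]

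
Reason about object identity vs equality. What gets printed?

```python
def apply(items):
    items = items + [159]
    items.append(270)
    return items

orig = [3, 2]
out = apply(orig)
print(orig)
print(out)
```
[3, 2]
[3, 2, 159, 270]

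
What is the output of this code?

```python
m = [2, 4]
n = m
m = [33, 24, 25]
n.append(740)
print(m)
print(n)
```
[33, 24, 25]
[2, 4, 740]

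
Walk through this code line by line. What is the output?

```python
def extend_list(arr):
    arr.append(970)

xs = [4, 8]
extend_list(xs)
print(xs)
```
[4, 8, 970]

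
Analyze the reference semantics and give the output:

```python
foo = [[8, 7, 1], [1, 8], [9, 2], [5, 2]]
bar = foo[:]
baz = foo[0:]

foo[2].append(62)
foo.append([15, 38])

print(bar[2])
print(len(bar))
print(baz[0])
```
[9, 2, 62]
4
[8, 7, 1]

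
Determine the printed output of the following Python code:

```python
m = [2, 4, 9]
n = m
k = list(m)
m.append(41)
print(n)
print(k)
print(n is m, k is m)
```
[2, 4, 9, 41]
[2, 4, 9]
True False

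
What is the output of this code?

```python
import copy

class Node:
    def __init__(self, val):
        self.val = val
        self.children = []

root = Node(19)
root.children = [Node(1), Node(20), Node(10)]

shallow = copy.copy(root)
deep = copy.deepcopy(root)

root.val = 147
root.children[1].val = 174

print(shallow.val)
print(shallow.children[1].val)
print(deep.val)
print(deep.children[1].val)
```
19
174
19
20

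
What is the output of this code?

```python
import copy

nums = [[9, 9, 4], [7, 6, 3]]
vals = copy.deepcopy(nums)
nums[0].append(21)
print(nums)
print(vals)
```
[[9, 9, 4, 21], [7, 6, 3]]
[[9, 9, 4], [7, 6, 3]]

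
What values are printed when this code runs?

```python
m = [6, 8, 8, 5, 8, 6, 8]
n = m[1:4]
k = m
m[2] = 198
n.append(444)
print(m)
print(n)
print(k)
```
[6, 8, 198, 5, 8, 6, 8]
[8, 8, 5, 444]
[6, 8, 198, 5, 8, 6, 8]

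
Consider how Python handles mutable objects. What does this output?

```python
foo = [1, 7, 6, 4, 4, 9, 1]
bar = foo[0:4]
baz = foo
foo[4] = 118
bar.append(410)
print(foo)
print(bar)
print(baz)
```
[1, 7, 6, 4, 118, 9, 1]
[1, 7, 6, 4, 410]
[1, 7, 6, 4, 118, 9, 1]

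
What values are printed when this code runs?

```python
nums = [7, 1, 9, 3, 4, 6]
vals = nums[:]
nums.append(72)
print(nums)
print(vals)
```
[7, 1, 9, 3, 4, 6, 72]
[7, 1, 9, 3, 4, 6]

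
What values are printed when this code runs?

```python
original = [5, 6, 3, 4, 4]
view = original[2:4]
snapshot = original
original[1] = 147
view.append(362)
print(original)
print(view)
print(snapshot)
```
[5, 147, 3, 4, 4]
[3, 4, 362]
[5, 147, 3, 4, 4]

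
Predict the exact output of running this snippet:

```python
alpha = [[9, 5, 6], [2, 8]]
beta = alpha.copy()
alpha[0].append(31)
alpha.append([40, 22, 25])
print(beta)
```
[[9, 5, 6, 31], [2, 8]]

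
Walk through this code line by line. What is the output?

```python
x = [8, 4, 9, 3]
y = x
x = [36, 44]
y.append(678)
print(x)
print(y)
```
[36, 44]
[8, 4, 9, 3, 678]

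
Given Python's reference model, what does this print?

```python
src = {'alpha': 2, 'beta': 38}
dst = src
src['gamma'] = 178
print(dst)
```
{'alpha': 2, 'beta': 38, 'gamma': 178}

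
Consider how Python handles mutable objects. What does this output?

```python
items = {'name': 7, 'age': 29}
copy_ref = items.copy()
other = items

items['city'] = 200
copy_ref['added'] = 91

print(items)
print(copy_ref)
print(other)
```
{'name': 7, 'age': 29, 'city': 200}
{'name': 7, 'age': 29, 'added': 91}
{'name': 7, 'age': 29, 'city': 200}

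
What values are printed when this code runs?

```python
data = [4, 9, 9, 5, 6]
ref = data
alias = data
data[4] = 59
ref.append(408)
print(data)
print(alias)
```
[4, 9, 9, 5, 59, 408]
[4, 9, 9, 5, 59, 408]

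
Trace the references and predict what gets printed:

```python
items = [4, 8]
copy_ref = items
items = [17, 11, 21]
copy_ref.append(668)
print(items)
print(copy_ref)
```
[17, 11, 21]
[4, 8, 668]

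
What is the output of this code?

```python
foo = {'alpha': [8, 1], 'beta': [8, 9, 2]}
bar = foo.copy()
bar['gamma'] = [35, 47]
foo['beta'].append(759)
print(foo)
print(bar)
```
{'alpha': [8, 1], 'beta': [8, 9, 2, 759]}
{'alpha': [8, 1], 'beta': [8, 9, 2, 759], 'gamma': [35, 47]}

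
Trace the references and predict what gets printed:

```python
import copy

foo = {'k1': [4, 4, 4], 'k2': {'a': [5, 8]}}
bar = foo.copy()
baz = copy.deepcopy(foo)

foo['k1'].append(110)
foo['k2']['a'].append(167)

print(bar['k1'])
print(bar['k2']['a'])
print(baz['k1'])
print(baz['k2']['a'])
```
[4, 4, 4, 110]
[5, 8, 167]
[4, 4, 4]
[5, 8]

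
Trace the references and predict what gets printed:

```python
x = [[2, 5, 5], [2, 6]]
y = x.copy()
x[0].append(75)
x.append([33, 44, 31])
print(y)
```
[[2, 5, 5, 75], [2, 6]]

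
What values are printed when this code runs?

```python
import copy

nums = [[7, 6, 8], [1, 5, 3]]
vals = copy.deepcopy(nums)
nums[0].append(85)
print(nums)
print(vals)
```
[[7, 6, 8, 85], [1, 5, 3]]
[[7, 6, 8], [1, 5, 3]]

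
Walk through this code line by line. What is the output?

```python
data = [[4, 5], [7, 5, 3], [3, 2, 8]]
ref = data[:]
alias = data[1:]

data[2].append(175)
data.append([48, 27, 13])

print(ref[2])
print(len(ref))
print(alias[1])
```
[3, 2, 8, 175]
3
[3, 2, 8, 175]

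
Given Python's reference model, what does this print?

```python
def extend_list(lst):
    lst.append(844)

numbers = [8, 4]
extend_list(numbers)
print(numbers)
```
[8, 4, 844]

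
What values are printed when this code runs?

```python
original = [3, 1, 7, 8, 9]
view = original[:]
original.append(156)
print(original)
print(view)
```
[3, 1, 7, 8, 9, 156]
[3, 1, 7, 8, 9]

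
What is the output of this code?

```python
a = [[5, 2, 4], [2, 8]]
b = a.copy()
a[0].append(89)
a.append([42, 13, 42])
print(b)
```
[[5, 2, 4, 89], [2, 8]]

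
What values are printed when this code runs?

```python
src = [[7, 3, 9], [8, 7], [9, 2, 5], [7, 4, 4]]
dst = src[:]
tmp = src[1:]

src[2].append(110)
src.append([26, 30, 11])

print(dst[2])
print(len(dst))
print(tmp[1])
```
[9, 2, 5, 110]
4
[9, 2, 5, 110]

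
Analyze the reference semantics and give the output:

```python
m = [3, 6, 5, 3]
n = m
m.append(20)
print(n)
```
[3, 6, 5, 3, 20]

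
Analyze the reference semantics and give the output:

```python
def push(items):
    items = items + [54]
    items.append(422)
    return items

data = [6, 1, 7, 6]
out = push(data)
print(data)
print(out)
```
[6, 1, 7, 6]
[6, 1, 7, 6, 54, 422]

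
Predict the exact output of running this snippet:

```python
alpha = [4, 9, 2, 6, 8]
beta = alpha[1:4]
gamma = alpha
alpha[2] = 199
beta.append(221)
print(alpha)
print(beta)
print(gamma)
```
[4, 9, 199, 6, 8]
[9, 2, 6, 221]
[4, 9, 199, 6, 8]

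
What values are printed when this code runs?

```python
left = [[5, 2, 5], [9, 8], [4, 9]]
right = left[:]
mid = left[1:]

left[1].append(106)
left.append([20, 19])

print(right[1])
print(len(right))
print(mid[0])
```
[9, 8, 106]
3
[9, 8, 106]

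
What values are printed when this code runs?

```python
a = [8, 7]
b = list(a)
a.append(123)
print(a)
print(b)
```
[8, 7, 123]
[8, 7]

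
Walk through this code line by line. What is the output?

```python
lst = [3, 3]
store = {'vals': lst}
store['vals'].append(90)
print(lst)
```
[3, 3, 90]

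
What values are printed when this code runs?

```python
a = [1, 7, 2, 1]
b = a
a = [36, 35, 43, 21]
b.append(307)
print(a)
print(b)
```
[36, 35, 43, 21]
[1, 7, 2, 1, 307]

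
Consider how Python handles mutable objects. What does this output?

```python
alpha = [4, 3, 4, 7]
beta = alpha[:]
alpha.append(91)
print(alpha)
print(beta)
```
[4, 3, 4, 7, 91]
[4, 3, 4, 7]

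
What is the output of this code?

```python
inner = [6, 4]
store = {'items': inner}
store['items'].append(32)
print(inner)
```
[6, 4, 32]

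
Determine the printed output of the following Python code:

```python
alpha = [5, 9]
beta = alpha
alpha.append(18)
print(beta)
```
[5, 9, 18]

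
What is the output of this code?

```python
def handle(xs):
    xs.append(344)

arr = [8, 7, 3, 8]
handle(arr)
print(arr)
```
[8, 7, 3, 8, 344]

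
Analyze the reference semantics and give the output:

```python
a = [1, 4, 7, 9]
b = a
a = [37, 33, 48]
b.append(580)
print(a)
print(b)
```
[37, 33, 48]
[1, 4, 7, 9, 580]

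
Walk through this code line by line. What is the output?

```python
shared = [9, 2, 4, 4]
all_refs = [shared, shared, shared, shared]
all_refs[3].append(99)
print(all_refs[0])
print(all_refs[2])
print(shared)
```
[9, 2, 4, 4, 99]
[9, 2, 4, 4, 99]
[9, 2, 4, 4, 99]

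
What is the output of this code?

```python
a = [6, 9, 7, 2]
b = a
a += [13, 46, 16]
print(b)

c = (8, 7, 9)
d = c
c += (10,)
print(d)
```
[6, 9, 7, 2, 13, 46, 16]
(8, 7, 9)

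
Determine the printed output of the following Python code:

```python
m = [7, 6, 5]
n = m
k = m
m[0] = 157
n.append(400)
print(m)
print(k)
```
[157, 6, 5, 400]
[157, 6, 5, 400]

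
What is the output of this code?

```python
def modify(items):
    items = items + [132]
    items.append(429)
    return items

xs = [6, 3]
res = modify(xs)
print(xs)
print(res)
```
[6, 3]
[6, 3, 132, 429]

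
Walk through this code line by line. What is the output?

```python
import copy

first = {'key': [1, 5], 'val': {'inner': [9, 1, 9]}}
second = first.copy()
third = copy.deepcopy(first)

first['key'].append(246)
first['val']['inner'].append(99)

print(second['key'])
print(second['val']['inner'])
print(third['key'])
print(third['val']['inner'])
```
[1, 5, 246]
[9, 1, 9, 99]
[1, 5]
[9, 1, 9]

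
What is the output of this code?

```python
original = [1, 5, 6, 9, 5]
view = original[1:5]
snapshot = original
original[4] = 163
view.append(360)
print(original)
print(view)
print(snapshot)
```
[1, 5, 6, 9, 163]
[5, 6, 9, 5, 360]
[1, 5, 6, 9, 163]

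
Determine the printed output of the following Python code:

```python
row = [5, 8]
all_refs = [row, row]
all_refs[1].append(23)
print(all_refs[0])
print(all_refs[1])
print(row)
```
[5, 8, 23]
[5, 8, 23]
[5, 8, 23]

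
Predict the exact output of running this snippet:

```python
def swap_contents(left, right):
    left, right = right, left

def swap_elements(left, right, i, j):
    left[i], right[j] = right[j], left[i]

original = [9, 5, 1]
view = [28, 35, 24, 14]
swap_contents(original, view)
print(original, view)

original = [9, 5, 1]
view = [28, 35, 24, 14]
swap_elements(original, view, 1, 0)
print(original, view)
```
[9, 5, 1] [28, 35, 24, 14]
[9, 28, 1] [5, 35, 24, 14]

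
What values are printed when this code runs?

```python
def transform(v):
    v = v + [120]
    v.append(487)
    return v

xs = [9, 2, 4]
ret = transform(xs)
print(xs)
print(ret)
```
[9, 2, 4]
[9, 2, 4, 120, 487]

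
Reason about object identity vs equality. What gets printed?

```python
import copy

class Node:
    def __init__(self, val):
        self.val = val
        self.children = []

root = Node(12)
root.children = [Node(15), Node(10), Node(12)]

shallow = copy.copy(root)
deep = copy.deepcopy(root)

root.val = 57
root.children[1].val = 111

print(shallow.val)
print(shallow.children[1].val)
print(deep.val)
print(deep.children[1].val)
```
12
111
12
10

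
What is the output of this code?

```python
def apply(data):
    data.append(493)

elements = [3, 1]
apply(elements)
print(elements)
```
[3, 1, 493]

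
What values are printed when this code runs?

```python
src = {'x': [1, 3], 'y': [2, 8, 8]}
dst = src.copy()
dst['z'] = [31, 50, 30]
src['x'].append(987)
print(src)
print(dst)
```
{'x': [1, 3, 987], 'y': [2, 8, 8]}
{'x': [1, 3, 987], 'y': [2, 8, 8], 'z': [31, 50, 30]}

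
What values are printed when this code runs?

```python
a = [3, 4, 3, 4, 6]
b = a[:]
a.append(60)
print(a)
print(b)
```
[3, 4, 3, 4, 6, 60]
[3, 4, 3, 4, 6]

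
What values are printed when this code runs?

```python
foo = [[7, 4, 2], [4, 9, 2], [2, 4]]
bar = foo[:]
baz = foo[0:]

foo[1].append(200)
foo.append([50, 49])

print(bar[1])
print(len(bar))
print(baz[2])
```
[4, 9, 2, 200]
3
[2, 4]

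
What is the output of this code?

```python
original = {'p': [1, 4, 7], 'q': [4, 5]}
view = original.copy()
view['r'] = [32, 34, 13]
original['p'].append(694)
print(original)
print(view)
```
{'p': [1, 4, 7, 694], 'q': [4, 5]}
{'p': [1, 4, 7, 694], 'q': [4, 5], 'r': [32, 34, 13]}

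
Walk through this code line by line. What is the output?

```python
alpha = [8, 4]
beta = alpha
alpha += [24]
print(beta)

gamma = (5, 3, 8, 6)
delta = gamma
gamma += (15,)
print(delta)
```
[8, 4, 24]
(5, 3, 8, 6)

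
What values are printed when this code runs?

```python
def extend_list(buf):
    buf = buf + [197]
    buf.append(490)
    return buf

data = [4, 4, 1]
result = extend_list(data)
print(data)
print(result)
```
[4, 4, 1]
[4, 4, 1, 197, 490]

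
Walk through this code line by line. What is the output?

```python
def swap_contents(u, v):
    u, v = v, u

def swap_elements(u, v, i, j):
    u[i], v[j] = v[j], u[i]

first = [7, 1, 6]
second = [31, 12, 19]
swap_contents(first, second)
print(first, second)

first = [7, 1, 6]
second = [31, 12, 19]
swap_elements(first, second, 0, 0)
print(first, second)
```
[7, 1, 6] [31, 12, 19]
[31, 1, 6] [7, 12, 19]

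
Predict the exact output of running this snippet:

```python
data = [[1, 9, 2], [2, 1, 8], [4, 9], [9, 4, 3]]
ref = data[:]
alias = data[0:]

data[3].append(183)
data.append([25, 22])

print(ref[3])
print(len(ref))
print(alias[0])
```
[9, 4, 3, 183]
4
[1, 9, 2]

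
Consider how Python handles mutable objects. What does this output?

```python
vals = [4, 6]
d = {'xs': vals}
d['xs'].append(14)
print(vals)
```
[4, 6, 14]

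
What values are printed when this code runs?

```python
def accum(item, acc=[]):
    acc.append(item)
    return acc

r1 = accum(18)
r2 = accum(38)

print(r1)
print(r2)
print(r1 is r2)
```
[18, 38]
[18, 38]
True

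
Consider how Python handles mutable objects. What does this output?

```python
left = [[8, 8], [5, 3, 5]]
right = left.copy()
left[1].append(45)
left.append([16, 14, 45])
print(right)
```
[[8, 8], [5, 3, 5, 45]]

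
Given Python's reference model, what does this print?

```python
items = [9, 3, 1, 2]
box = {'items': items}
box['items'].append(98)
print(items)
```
[9, 3, 1, 2, 98]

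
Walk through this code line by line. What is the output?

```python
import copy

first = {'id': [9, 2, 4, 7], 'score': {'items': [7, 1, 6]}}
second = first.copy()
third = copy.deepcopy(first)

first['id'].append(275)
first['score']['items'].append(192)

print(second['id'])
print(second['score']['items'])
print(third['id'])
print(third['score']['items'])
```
[9, 2, 4, 7, 275]
[7, 1, 6, 192]
[9, 2, 4, 7]
[7, 1, 6]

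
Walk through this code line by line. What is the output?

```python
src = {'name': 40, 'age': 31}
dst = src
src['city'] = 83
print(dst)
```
{'name': 40, 'age': 31, 'city': 83}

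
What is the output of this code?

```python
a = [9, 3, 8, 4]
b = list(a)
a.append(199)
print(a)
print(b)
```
[9, 3, 8, 4, 199]
[9, 3, 8, 4]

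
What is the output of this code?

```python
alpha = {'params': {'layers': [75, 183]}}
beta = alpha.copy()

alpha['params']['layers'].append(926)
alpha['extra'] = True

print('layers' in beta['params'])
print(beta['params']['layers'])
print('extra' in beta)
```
True
[75, 183, 926]
False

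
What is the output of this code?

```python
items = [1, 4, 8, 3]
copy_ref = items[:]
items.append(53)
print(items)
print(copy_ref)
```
[1, 4, 8, 3, 53]
[1, 4, 8, 3]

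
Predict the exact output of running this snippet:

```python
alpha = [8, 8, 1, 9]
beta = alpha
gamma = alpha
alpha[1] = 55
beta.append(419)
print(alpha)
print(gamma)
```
[8, 55, 1, 9, 419]
[8, 55, 1, 9, 419]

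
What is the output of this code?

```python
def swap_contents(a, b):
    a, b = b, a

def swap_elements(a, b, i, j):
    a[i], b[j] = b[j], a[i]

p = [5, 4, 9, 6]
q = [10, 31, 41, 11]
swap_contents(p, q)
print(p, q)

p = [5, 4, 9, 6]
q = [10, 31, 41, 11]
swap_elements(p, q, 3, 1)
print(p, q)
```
[5, 4, 9, 6] [10, 31, 41, 11]
[5, 4, 9, 31] [10, 6, 41, 11]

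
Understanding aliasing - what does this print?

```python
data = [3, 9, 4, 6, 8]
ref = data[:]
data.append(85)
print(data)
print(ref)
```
[3, 9, 4, 6, 8, 85]
[3, 9, 4, 6, 8]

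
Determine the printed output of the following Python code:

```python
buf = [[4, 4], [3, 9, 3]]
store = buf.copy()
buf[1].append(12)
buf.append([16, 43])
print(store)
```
[[4, 4], [3, 9, 3, 12]]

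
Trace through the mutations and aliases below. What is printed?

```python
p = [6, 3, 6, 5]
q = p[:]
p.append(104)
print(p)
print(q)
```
[6, 3, 6, 5, 104]
[6, 3, 6, 5]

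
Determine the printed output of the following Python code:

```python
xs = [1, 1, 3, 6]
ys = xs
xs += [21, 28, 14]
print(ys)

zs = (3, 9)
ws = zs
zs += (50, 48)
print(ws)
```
[1, 1, 3, 6, 21, 28, 14]
(3, 9)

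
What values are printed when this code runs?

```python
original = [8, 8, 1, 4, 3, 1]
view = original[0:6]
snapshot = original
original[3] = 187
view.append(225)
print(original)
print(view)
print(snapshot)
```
[8, 8, 1, 187, 3, 1]
[8, 8, 1, 4, 3, 1, 225]
[8, 8, 1, 187, 3, 1]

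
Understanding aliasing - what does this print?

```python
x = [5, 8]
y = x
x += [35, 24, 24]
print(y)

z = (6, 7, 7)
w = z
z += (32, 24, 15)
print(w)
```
[5, 8, 35, 24, 24]
(6, 7, 7)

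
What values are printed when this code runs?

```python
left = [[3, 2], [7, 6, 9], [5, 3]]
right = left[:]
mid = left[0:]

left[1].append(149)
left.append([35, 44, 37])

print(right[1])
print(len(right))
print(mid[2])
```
[7, 6, 9, 149]
3
[5, 3]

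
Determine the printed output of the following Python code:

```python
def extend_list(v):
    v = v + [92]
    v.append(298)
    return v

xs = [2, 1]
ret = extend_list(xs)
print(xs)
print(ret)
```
[2, 1]
[2, 1, 92, 298]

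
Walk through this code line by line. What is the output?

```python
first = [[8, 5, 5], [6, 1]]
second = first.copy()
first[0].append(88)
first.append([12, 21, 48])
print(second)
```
[[8, 5, 5, 88], [6, 1]]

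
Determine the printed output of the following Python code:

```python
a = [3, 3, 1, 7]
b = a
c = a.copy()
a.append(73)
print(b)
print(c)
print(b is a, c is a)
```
[3, 3, 1, 7, 73]
[3, 3, 1, 7]
True False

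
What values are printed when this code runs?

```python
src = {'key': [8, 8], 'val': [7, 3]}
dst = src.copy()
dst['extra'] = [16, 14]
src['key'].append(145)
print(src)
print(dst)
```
{'key': [8, 8, 145], 'val': [7, 3]}
{'key': [8, 8, 145], 'val': [7, 3], 'extra': [16, 14]}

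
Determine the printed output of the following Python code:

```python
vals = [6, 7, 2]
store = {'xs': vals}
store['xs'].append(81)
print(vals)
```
[6, 7, 2, 81]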